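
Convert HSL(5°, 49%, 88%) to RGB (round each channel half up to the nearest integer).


H=5°, S=0.49, L=0.88
C = (1-|2L-1|)×S = (1-|0.76|)×0.49 = 0.1176
H' = H/60 = 5/60 ≈ 0.0833; X = C×(1-|H' mod 2 - 1|) = 0.0098
m = L - C/2 = 0.88 - 0.0588 = 0.8212
Sector ⌊H'⌋ = 0 → (R',G',B') = (0.1176, 0.0098, 0.0)
RGB = ((R'+m)×255, (G'+m)×255, (B'+m)×255) = (239.394, 211.905, 209.406)
Round half up → RGB(239, 212, 209)


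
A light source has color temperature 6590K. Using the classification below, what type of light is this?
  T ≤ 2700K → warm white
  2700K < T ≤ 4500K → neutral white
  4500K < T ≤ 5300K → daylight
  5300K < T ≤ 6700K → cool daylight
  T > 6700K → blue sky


Temperature: 6590K
5300K < 6590K ≤ 6700K → cool daylight
Classification: cool daylight


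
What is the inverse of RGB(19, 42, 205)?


Invert: (255-R, 255-G, 255-B)
R: 255-19 = 236
G: 255-42 = 213
B: 255-205 = 50
= RGB(236, 213, 50)


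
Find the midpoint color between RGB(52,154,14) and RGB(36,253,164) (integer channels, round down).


Midpoint: each channel = ⌊(C₁+C₂)/2⌋
R: ⌊(52+36)/2⌋ = 44
G: ⌊(154+253)/2⌋ = 203
B: ⌊(14+164)/2⌋ = 89
= RGB(44, 203, 89)


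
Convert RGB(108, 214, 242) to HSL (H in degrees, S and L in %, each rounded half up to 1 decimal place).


Normalize: R'=108/255≈0.4235, G'=214/255≈0.8392, B'=242/255≈0.9490
Max=242/255, Min=108/255, Δ=Max-Min=134/255
L = (Max+Min)/2 = (242+108)/510 = 350/510 = 0.68627… → L = 68.6%
L > 0.5 → S = Δ/(2-Max-Min) = 134/(510-242-108) = 134/160 = 0.8375 → S = 83.8%
(the 1/255 factors cancel in S and H, so raw channel differences can be used)
Max is B' → H = 60 × ((R-G)/Δ + 4) = 60 × ((108-214)/134 + 4)
  -106/134 + 4 = -0.7910… + 4 = 3.2089…
  H = 60 × 3.2089… = 192.537…° → H = 192.5°
= HSL(192.5°, 83.8%, 68.6%)


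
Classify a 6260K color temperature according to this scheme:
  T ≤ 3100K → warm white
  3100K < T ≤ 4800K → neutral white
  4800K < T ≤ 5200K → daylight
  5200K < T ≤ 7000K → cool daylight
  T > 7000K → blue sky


Temperature: 6260K
5200K < 6260K ≤ 7000K → cool daylight
Classification: cool daylight


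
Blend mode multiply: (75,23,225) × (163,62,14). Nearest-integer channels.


Multiply: C = A×B/255, rounded to nearest integer
R: 75×163/255 = 12225/255 ≈ 47.941 → 48
G: 23×62/255 = 1426/255 ≈ 5.592 → 6
B: 225×14/255 = 3150/255 ≈ 12.353 → 12
= RGB(48, 6, 12)


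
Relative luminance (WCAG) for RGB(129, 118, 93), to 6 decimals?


Linearize each channel (sRGB transfer function): c = v/255; c_lin = c/12.92 if c ≤ 0.04045, else ((c+0.055)/1.055)^2.4
  R: 129/255 ≈ 0.505882 > 0.04045 → ((0.505882+0.055)/1.055)^2.4 ≈ 0.219526
  G: 118/255 ≈ 0.462745 > 0.04045 → ((0.462745+0.055)/1.055)^2.4 ≈ 0.181164
  B: 93/255 ≈ 0.364706 > 0.04045 → ((0.364706+0.055)/1.055)^2.4 ≈ 0.109462
R_lin = 0.219526, G_lin = 0.181164, B_lin = 0.109462
L = 0.2126×R + 0.7152×G + 0.0722×B
L = 0.2126×0.219526 + 0.7152×0.181164 + 0.0722×0.109462
L ≈ 0.184143


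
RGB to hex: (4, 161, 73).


R = 4 → 04 (hex)
G = 161 → A1 (hex)
B = 73 → 49 (hex)
Hex = #04A149


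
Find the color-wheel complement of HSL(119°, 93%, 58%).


Complement = opposite side of color wheel = hue + 180°
H' = (119 + 180) mod 360 = 299°
S and L unchanged.
= HSL(299°, 93%, 58%)


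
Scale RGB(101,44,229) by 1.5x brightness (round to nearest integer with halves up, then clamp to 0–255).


Multiply each channel by 1.5, round half up, clamp to [0, 255]
R: 101×1.5 = 151.5 → round → 152
G: 44×1.5 = 66
B: 229×1.5 = 343.5 → round → 344 → clamp → 255
= RGB(152, 66, 255)


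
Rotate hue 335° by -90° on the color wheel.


New hue = (H + rotation) mod 360
New hue = (335 -90) mod 360
= 245 mod 360
= 245°


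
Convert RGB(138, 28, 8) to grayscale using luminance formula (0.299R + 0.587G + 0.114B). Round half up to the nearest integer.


Gray = 0.299×R + 0.587×G + 0.114×B
Gray = 0.299×138 + 0.587×28 + 0.114×8
Gray = 41.262 + 16.436 + 0.912
Gray = 58.610 → round half up → 59
Gray = 59


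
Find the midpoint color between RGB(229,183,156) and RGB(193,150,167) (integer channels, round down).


Midpoint: each channel = ⌊(C₁+C₂)/2⌋
R: ⌊(229+193)/2⌋ = 211
G: ⌊(183+150)/2⌋ = 166
B: ⌊(156+167)/2⌋ = 161
= RGB(211, 166, 161)


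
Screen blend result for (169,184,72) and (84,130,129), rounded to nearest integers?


Screen: C = 255 - (255-A)×(255-B)/255, rounded to nearest integer
R: 255 - (255-169)×(255-84)/255 = 255 - 14706/255 ≈ 255 - 57.671 = 197.329 → 197
G: 255 - (255-184)×(255-130)/255 = 255 - 8875/255 ≈ 255 - 34.804 = 220.196 → 220
B: 255 - (255-72)×(255-129)/255 = 255 - 23058/255 ≈ 255 - 90.424 = 164.576 → 165
= RGB(197, 220, 165)


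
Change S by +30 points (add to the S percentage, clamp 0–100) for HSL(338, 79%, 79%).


Original S = 79%
Adjustment = +30 percentage points
New S = 79 + (30) = 109
Clamp to [0, 100] → 100
= HSL(338°, 100%, 79%)


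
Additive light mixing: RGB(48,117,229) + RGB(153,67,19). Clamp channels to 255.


Additive: each channel = min(255, C₁+C₂)
R: 48+153 = 201 → 201
G: 117+67 = 184 → 184
B: 229+19 = 248 → 248
= RGB(201, 184, 248)


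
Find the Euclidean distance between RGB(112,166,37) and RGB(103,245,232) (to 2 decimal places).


d = √[(R₁-R₂)² + (G₁-G₂)² + (B₁-B₂)²]
d = √[(112-103)² + (166-245)² + (37-232)²]
d = √[81 + 6241 + 38025]
d = √44347
d ≈ 210.59


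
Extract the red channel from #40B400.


Color: #40B400
R = 40 = 64
G = B4 = 180
B = 00 = 0
Red = 64


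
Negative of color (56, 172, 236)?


Invert: (255-R, 255-G, 255-B)
R: 255-56 = 199
G: 255-172 = 83
B: 255-236 = 19
= RGB(199, 83, 19)


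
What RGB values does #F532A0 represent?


F5 → 245 (R)
32 → 50 (G)
A0 → 160 (B)
= RGB(245, 50, 160)


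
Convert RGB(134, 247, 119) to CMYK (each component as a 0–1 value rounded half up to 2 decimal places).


R'=134/255≈0.5255, G'=247/255≈0.9686, B'=119/255≈0.4667
K = 1 - max(R',G',B') = 1 - 247/255 = 8/255 = 0.03137… → 0.03
(1-R'-K)/(1-K) simplifies to (max-R)/max with max = 247:
C = (247-134)/247 = 113/247 = 0.45748… → 0.46
M = (247-247)/247 = 0/247 = 0 → 0.00
Y = (247-119)/247 = 128/247 = 0.51821… → 0.52
= CMYK(0.46, 0.00, 0.52, 0.03)


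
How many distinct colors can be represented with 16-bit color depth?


Colors = 2^bits = 2^16
= 65,536 colors


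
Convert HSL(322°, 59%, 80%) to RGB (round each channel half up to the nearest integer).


H=322°, S=0.59, L=0.80
C = (1-|2L-1|)×S = (1-|0.60|)×0.59 = 0.236
H' = H/60 = 322/60 ≈ 5.3667; X = C×(1-|H' mod 2 - 1|) ≈ 0.1495
m = L - C/2 = 0.80 - 0.118 = 0.682
Sector ⌊H'⌋ = 5 → (R',G',B') = (0.236, 0.0, ≈0.1495)
RGB = ((R'+m)×255, (G'+m)×255, (B'+m)×255) = (234.09, 173.91, 212.024)
Round half up → RGB(234, 174, 212)


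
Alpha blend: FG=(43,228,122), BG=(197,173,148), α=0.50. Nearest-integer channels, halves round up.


C = α×F + (1-α)×B, with 1-α = 0.50
R: 0.50×43 + 0.50×197 = 21.50 + 98.50 = 120.00 → 120
G: 0.50×228 + 0.50×173 = 114.00 + 86.50 = 200.50 → 201
B: 0.50×122 + 0.50×148 = 61.00 + 74.00 = 135.00 → 135
= RGB(120, 201, 135)


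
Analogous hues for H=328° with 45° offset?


Base hue: 328°
Left analog: (328 - 45) mod 360 = 283°
Right analog: (328 + 45) mod 360 = 13°
Analogous hues = 283° and 13°


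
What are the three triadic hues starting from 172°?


Triadic: equally spaced at 120° intervals
H1 = 172°
H2 = (172 + 120) mod 360 = 292°
H3 = (172 + 240) mod 360 = 52°
Triadic = 172°, 292°, 52°


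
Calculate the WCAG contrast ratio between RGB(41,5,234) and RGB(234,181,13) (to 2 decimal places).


Linearize each sRGB channel c=v/255: c/12.92 if c ≤ 0.04045 else ((c+0.055)/1.055)^2.4
L = 0.2126×R_lin + 0.7152×G_lin + 0.0722×B_lin
Color 1 (41,5,234):
  R=41: 41/255≈0.1608 > 0.04045 → ((0.1608+0.055)/1.055)^2.4 ≈ 0.02217
  G=5: 5/255≈0.0196 ≤ 0.04045 → 0.0196/12.92 ≈ 0.00152
  B=234: 234/255≈0.9176 > 0.04045 → ((0.9176+0.055)/1.055)^2.4 ≈ 0.82279
  L1 = 0.2126×0.02217 + 0.7152×0.00152 + 0.0722×0.82279 ≈ 0.06520
Color 2 (234,181,13):
  R=234: 234/255≈0.9176 > 0.04045 → ((0.9176+0.055)/1.055)^2.4 ≈ 0.82279
  G=181: 181/255≈0.7098 > 0.04045 → ((0.7098+0.055)/1.055)^2.4 ≈ 0.46208
  B=13: 13/255≈0.0510 > 0.04045 → ((0.0510+0.055)/1.055)^2.4 ≈ 0.00402
  L2 = 0.2126×0.82279 + 0.7152×0.46208 + 0.0722×0.00402 ≈ 0.50569
Lighter = 0.50569, Darker = 0.06520
Ratio = (L_lighter + 0.05) / (L_darker + 0.05)
Ratio = (0.50569 + 0.05) / (0.06520 + 0.05) = 0.55569 / 0.11520 ≈ 4.8235
Ratio ≈ 4.82:1


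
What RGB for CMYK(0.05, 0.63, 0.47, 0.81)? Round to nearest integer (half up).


R = 255 × (1-C) × (1-K) = 255 × 0.95 × 0.19 = 46.0275 → 46
G = 255 × (1-M) × (1-K) = 255 × 0.37 × 0.19 = 17.9265 → 18
B = 255 × (1-Y) × (1-K) = 255 × 0.53 × 0.19 = 25.6785 → 26
= RGB(46, 18, 26)


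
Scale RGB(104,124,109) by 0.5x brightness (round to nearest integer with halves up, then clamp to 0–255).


Multiply each channel by 0.5, round half up, clamp to [0, 255]
R: 104×0.5 = 52
G: 124×0.5 = 62
B: 109×0.5 = 54.5 → round → 55
= RGB(52, 62, 55)


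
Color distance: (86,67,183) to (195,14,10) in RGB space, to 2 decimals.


d = √[(R₁-R₂)² + (G₁-G₂)² + (B₁-B₂)²]
d = √[(86-195)² + (67-14)² + (183-10)²]
d = √[11881 + 2809 + 29929]
d = √44619
d ≈ 211.23


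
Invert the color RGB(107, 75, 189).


Invert: (255-R, 255-G, 255-B)
R: 255-107 = 148
G: 255-75 = 180
B: 255-189 = 66
= RGB(148, 180, 66)


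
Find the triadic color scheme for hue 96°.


Triadic: equally spaced at 120° intervals
H1 = 96°
H2 = (96 + 120) mod 360 = 216°
H3 = (96 + 240) mod 360 = 336°
Triadic = 96°, 216°, 336°


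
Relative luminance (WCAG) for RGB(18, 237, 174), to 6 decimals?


Linearize each channel (sRGB transfer function): c = v/255; c_lin = c/12.92 if c ≤ 0.04045, else ((c+0.055)/1.055)^2.4
  R: 18/255 ≈ 0.070588 > 0.04045 → ((0.070588+0.055)/1.055)^2.4 ≈ 0.006049
  G: 237/255 ≈ 0.929412 > 0.04045 → ((0.929412+0.055)/1.055)^2.4 ≈ 0.846873
  B: 174/255 ≈ 0.682353 > 0.04045 → ((0.682353+0.055)/1.055)^2.4 ≈ 0.423268
R_lin = 0.006049, G_lin = 0.846873, B_lin = 0.423268
L = 0.2126×R + 0.7152×G + 0.0722×B
L = 0.2126×0.006049 + 0.7152×0.846873 + 0.0722×0.423268
L ≈ 0.637530


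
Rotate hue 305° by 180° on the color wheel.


New hue = (H + rotation) mod 360
New hue = (305 + 180) mod 360
= 485 mod 360
= 125°


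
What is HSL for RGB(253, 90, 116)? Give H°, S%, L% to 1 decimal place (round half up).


Normalize: R'=253/255≈0.9922, G'=90/255≈0.3529, B'=116/255≈0.4549
Max=253/255, Min=90/255, Δ=Max-Min=163/255
L = (Max+Min)/2 = (253+90)/510 = 343/510 = 0.67254… → L = 67.3%
L > 0.5 → S = Δ/(2-Max-Min) = 163/(510-253-90) = 163/167 = 0.97604… → S = 97.6%
(the 1/255 factors cancel in S and H, so raw channel differences can be used)
Max is R' → H = 60 × (((G-B)/Δ) mod 6) = 60 × (((90-116)/163) mod 6)
  (-26)/163 = -0.1595…; negative, so add 6 → 5.8404…
  H = 60 × 5.8404… = 350.429…° → H = 350.4°
= HSL(350.4°, 97.6%, 67.3%)


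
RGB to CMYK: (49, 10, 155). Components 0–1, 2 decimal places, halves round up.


R'=49/255≈0.1922, G'=10/255≈0.0392, B'=155/255≈0.6078
K = 1 - max(R',G',B') = 1 - 155/255 = 100/255 = 0.39215… → 0.39
(1-R'-K)/(1-K) simplifies to (max-R)/max with max = 155:
C = (155-49)/155 = 106/155 = 0.68387… → 0.68
M = (155-10)/155 = 145/155 = 0.93548… → 0.94
Y = (155-155)/155 = 0/155 = 0 → 0.00
= CMYK(0.68, 0.94, 0.00, 0.39)


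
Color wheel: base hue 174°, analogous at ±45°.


Base hue: 174°
Left analog: (174 - 45) mod 360 = 129°
Right analog: (174 + 45) mod 360 = 219°
Analogous hues = 129° and 219°


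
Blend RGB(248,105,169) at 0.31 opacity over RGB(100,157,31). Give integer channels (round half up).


C = α×F + (1-α)×B, with 1-α = 0.69
R: 0.31×248 + 0.69×100 = 76.88 + 69.00 = 145.88 → 146
G: 0.31×105 + 0.69×157 = 32.55 + 108.33 = 140.88 → 141
B: 0.31×169 + 0.69×31 = 52.39 + 21.39 = 73.78 → 74
= RGB(146, 141, 74)


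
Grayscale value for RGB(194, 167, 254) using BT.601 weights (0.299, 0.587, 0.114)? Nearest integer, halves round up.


Gray = 0.299×R + 0.587×G + 0.114×B
Gray = 0.299×194 + 0.587×167 + 0.114×254
Gray = 58.006 + 98.029 + 28.956
Gray = 184.991 → round half up → 185
Gray = 185


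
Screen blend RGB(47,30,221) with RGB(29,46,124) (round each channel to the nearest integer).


Screen: C = 255 - (255-A)×(255-B)/255, rounded to nearest integer
R: 255 - (255-47)×(255-29)/255 = 255 - 47008/255 ≈ 255 - 184.345 = 70.655 → 71
G: 255 - (255-30)×(255-46)/255 = 255 - 47025/255 ≈ 255 - 184.412 = 70.588 → 71
B: 255 - (255-221)×(255-124)/255 = 255 - 4454/255 ≈ 255 - 17.467 = 237.533 → 238
= RGB(71, 71, 238)


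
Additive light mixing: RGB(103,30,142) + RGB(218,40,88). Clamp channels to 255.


Additive: each channel = min(255, C₁+C₂)
R: 103+218 = 321 → 255
G: 30+40 = 70 → 70
B: 142+88 = 230 → 230
= RGB(255, 70, 230)


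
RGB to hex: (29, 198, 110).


R = 29 → 1D (hex)
G = 198 → C6 (hex)
B = 110 → 6E (hex)
Hex = #1DC66E


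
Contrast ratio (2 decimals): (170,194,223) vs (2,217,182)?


Linearize each sRGB channel c=v/255: c/12.92 if c ≤ 0.04045 else ((c+0.055)/1.055)^2.4
L = 0.2126×R_lin + 0.7152×G_lin + 0.0722×B_lin
Color 1 (170,194,223):
  R=170: 170/255≈0.6667 > 0.04045 → ((0.6667+0.055)/1.055)^2.4 ≈ 0.40198
  G=194: 194/255≈0.7608 > 0.04045 → ((0.7608+0.055)/1.055)^2.4 ≈ 0.53948
  B=223: 223/255≈0.8745 > 0.04045 → ((0.8745+0.055)/1.055)^2.4 ≈ 0.73791
  L1 = 0.2126×0.40198 + 0.7152×0.53948 + 0.0722×0.73791 ≈ 0.52457
Color 2 (2,217,182):
  R=2: 2/255≈0.0078 ≤ 0.04045 → 0.0078/12.92 ≈ 0.00061
  G=217: 217/255≈0.8510 > 0.04045 → ((0.8510+0.055)/1.055)^2.4 ≈ 0.69387
  B=182: 182/255≈0.7137 > 0.04045 → ((0.7137+0.055)/1.055)^2.4 ≈ 0.46778
  L2 = 0.2126×0.00061 + 0.7152×0.69387 + 0.0722×0.46778 ≈ 0.53016
Lighter = 0.53016, Darker = 0.52457
Ratio = (L_lighter + 0.05) / (L_darker + 0.05)
Ratio = (0.53016 + 0.05) / (0.52457 + 0.05) = 0.58016 / 0.57457 ≈ 1.0097
Ratio ≈ 1.01:1


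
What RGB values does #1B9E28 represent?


1B → 27 (R)
9E → 158 (G)
28 → 40 (B)
= RGB(27, 158, 40)


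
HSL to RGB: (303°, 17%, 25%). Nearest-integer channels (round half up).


H=303°, S=0.17, L=0.25
C = (1-|2L-1|)×S = (1-|-0.50|)×0.17 = 0.085
H' = H/60 = 303/60 ≈ 5.0500; X = C×(1-|H' mod 2 - 1|) = 0.08075
m = L - C/2 = 0.25 - 0.0425 = 0.2075
Sector ⌊H'⌋ = 5 → (R',G',B') = (0.085, 0.0, 0.08075)
RGB = ((R'+m)×255, (G'+m)×255, (B'+m)×255) = (74.5875, 52.9125, 73.50375)
Round half up → RGB(75, 53, 74)


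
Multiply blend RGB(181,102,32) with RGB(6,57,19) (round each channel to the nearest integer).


Multiply: C = A×B/255, rounded to nearest integer
R: 181×6/255 = 1086/255 ≈ 4.259 → 4
G: 102×57/255 = 5814/255 ≈ 22.800 → 23
B: 32×19/255 = 608/255 ≈ 2.384 → 2
= RGB(4, 23, 2)


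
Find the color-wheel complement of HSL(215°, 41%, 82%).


Complement = opposite side of color wheel = hue + 180°
H' = (215 + 180) mod 360 = 35°
S and L unchanged.
= HSL(35°, 41%, 82%)


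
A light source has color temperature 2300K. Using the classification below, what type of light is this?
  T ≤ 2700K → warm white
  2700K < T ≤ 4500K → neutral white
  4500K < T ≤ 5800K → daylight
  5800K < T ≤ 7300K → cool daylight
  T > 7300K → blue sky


Temperature: 2300K
2300K ≤ 2700K → warm white
Classification: warm white


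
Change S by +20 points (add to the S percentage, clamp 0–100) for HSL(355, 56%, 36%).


Original S = 56%
Adjustment = +20 percentage points
New S = 56 + (20) = 76
Clamp to [0, 100] → 76
= HSL(355°, 76%, 36%)


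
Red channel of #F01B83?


Color: #F01B83
R = F0 = 240
G = 1B = 27
B = 83 = 131
Red = 240


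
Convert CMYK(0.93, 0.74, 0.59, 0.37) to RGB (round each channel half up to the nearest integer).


R = 255 × (1-C) × (1-K) = 255 × 0.07 × 0.63 = 11.2455 → 11
G = 255 × (1-M) × (1-K) = 255 × 0.26 × 0.63 = 41.769 → 42
B = 255 × (1-Y) × (1-K) = 255 × 0.41 × 0.63 = 65.8665 → 66
= RGB(11, 42, 66)


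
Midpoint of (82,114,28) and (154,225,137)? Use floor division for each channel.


Midpoint: each channel = ⌊(C₁+C₂)/2⌋
R: ⌊(82+154)/2⌋ = 118
G: ⌊(114+225)/2⌋ = 169
B: ⌊(28+137)/2⌋ = 82
= RGB(118, 169, 82)


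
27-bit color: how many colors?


Colors = 2^bits = 2^27
= 134,217,728 colors


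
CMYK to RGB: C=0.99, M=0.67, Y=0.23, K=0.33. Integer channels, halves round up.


R = 255 × (1-C) × (1-K) = 255 × 0.01 × 0.67 = 1.7085 → 2
G = 255 × (1-M) × (1-K) = 255 × 0.33 × 0.67 = 56.3805 → 56
B = 255 × (1-Y) × (1-K) = 255 × 0.77 × 0.67 = 131.5545 → 132
= RGB(2, 56, 132)


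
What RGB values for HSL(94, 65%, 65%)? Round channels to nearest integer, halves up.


H=94°, S=0.65, L=0.65
C = (1-|2L-1|)×S = (1-|0.30|)×0.65 = 0.455
H' = H/60 = 94/60 ≈ 1.5667; X = C×(1-|H' mod 2 - 1|) ≈ 0.1972
m = L - C/2 = 0.65 - 0.2275 = 0.4225
Sector ⌊H'⌋ = 1 → (R',G',B') = (≈0.1972, 0.455, 0.0)
RGB = ((R'+m)×255, (G'+m)×255, (B'+m)×255) = (158.015, 223.7625, 107.7375)
Round half up → RGB(158, 224, 108)


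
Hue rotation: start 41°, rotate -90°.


New hue = (H + rotation) mod 360
New hue = (41 -90) mod 360
= -49 mod 360
= 311°


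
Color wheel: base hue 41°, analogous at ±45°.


Base hue: 41°
Left analog: (41 - 45) mod 360 = 356°
Right analog: (41 + 45) mod 360 = 86°
Analogous hues = 356° and 86°


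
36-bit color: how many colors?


Colors = 2^bits = 2^36
= 68,719,476,736 colors


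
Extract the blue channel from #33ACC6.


Color: #33ACC6
R = 33 = 51
G = AC = 172
B = C6 = 198
Blue = 198


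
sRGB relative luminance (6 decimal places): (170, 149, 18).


Linearize each channel (sRGB transfer function): c = v/255; c_lin = c/12.92 if c ≤ 0.04045, else ((c+0.055)/1.055)^2.4
  R: 170/255 ≈ 0.666667 > 0.04045 → ((0.666667+0.055)/1.055)^2.4 ≈ 0.401978
  G: 149/255 ≈ 0.584314 > 0.04045 → ((0.584314+0.055)/1.055)^2.4 ≈ 0.300544
  B: 18/255 ≈ 0.070588 > 0.04045 → ((0.070588+0.055)/1.055)^2.4 ≈ 0.006049
R_lin = 0.401978, G_lin = 0.300544, B_lin = 0.006049
L = 0.2126×R + 0.7152×G + 0.0722×B
L = 0.2126×0.401978 + 0.7152×0.300544 + 0.0722×0.006049
L ≈ 0.300846


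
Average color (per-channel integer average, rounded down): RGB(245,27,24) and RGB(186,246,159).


Midpoint: each channel = ⌊(C₁+C₂)/2⌋
R: ⌊(245+186)/2⌋ = 215
G: ⌊(27+246)/2⌋ = 136
B: ⌊(24+159)/2⌋ = 91
= RGB(215, 136, 91)


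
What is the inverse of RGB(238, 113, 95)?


Invert: (255-R, 255-G, 255-B)
R: 255-238 = 17
G: 255-113 = 142
B: 255-95 = 160
= RGB(17, 142, 160)


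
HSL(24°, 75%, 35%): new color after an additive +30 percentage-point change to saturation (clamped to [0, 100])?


Original S = 75%
Adjustment = +30 percentage points
New S = 75 + (30) = 105
Clamp to [0, 100] → 100
= HSL(24°, 100%, 35%)


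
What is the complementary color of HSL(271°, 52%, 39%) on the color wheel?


Complement = opposite side of color wheel = hue + 180°
H' = (271 + 180) mod 360 = 91°
S and L unchanged.
= HSL(91°, 52%, 39%)


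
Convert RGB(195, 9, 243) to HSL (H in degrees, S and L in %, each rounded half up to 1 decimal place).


Normalize: R'=195/255≈0.7647, G'=9/255≈0.0353, B'=243/255≈0.9529
Max=243/255, Min=9/255, Δ=Max-Min=234/255
L = (Max+Min)/2 = (243+9)/510 = 252/510 = 0.49411… → L = 49.4%
L ≤ 0.5 → S = Δ/(Max+Min) = 234/(243+9) = 234/252 = 0.92857… → S = 92.9%
(the 1/255 factors cancel in S and H, so raw channel differences can be used)
Max is B' → H = 60 × ((R-G)/Δ + 4) = 60 × ((195-9)/234 + 4)
  186/234 + 4 = 0.7948… + 4 = 4.7948…
  H = 60 × 4.7948… = 287.692…° → H = 287.7°
= HSL(287.7°, 92.9%, 49.4%)


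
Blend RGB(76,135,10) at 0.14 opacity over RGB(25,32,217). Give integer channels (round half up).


C = α×F + (1-α)×B, with 1-α = 0.86
R: 0.14×76 + 0.86×25 = 10.64 + 21.50 = 32.14 → 32
G: 0.14×135 + 0.86×32 = 18.90 + 27.52 = 46.42 → 46
B: 0.14×10 + 0.86×217 = 1.40 + 186.62 = 188.02 → 188
= RGB(32, 46, 188)


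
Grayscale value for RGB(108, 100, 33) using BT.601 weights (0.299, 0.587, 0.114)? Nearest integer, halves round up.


Gray = 0.299×R + 0.587×G + 0.114×B
Gray = 0.299×108 + 0.587×100 + 0.114×33
Gray = 32.292 + 58.700 + 3.762
Gray = 94.754 → round half up → 95
Gray = 95


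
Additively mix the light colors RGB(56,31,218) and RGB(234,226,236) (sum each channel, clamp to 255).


Additive: each channel = min(255, C₁+C₂)
R: 56+234 = 290 → 255
G: 31+226 = 257 → 255
B: 218+236 = 454 → 255
= RGB(255, 255, 255)


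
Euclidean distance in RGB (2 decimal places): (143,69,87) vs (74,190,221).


d = √[(R₁-R₂)² + (G₁-G₂)² + (B₁-B₂)²]
d = √[(143-74)² + (69-190)² + (87-221)²]
d = √[4761 + 14641 + 17956]
d = √37358
d ≈ 193.28


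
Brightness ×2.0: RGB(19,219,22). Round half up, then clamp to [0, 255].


Multiply each channel by 2.0, round half up, clamp to [0, 255]
R: 19×2.0 = 38
G: 219×2.0 = 438 → clamp → 255
B: 22×2.0 = 44
= RGB(38, 255, 44)


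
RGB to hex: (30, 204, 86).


R = 30 → 1E (hex)
G = 204 → CC (hex)
B = 86 → 56 (hex)
Hex = #1ECC56


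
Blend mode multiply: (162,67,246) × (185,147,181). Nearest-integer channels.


Multiply: C = A×B/255, rounded to nearest integer
R: 162×185/255 = 29970/255 ≈ 117.529 → 118
G: 67×147/255 = 9849/255 ≈ 38.624 → 39
B: 246×181/255 = 44526/255 ≈ 174.612 → 175
= RGB(118, 39, 175)


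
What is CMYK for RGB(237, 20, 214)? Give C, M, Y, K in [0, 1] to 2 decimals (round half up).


R'=237/255≈0.9294, G'=20/255≈0.0784, B'=214/255≈0.8392
K = 1 - max(R',G',B') = 1 - 237/255 = 18/255 = 0.07058… → 0.07
(1-R'-K)/(1-K) simplifies to (max-R)/max with max = 237:
C = (237-237)/237 = 0/237 = 0 → 0.00
M = (237-20)/237 = 217/237 = 0.91561… → 0.92
Y = (237-214)/237 = 23/237 = 0.09704… → 0.10
= CMYK(0.00, 0.92, 0.10, 0.07)


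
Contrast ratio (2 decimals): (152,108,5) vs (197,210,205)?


Linearize each sRGB channel c=v/255: c/12.92 if c ≤ 0.04045 else ((c+0.055)/1.055)^2.4
L = 0.2126×R_lin + 0.7152×G_lin + 0.0722×B_lin
Color 1 (152,108,5):
  R=152: 152/255≈0.5961 > 0.04045 → ((0.5961+0.055)/1.055)^2.4 ≈ 0.31399
  G=108: 108/255≈0.4235 > 0.04045 → ((0.4235+0.055)/1.055)^2.4 ≈ 0.14996
  B=5: 5/255≈0.0196 ≤ 0.04045 → 0.0196/12.92 ≈ 0.00152
  L1 = 0.2126×0.31399 + 0.7152×0.14996 + 0.0722×0.00152 ≈ 0.17411
Color 2 (197,210,205):
  R=197: 197/255≈0.7725 > 0.04045 → ((0.7725+0.055)/1.055)^2.4 ≈ 0.55834
  G=210: 210/255≈0.8235 > 0.04045 → ((0.8235+0.055)/1.055)^2.4 ≈ 0.64448
  B=205: 205/255≈0.8039 > 0.04045 → ((0.8039+0.055)/1.055)^2.4 ≈ 0.61050
  L2 = 0.2126×0.55834 + 0.7152×0.64448 + 0.0722×0.61050 ≈ 0.62371
Lighter = 0.62371, Darker = 0.17411
Ratio = (L_lighter + 0.05) / (L_darker + 0.05)
Ratio = (0.62371 + 0.05) / (0.17411 + 0.05) = 0.67371 / 0.22411 ≈ 3.0061
Ratio ≈ 3.01:1


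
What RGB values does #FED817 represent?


FE → 254 (R)
D8 → 216 (G)
17 → 23 (B)
= RGB(254, 216, 23)


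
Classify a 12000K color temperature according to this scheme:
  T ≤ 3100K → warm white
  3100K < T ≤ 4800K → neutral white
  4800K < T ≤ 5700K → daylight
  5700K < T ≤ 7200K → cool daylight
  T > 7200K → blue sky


Temperature: 12000K
12000K > 7200K → blue sky
Classification: blue sky


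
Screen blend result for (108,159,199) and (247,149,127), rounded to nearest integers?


Screen: C = 255 - (255-A)×(255-B)/255, rounded to nearest integer
R: 255 - (255-108)×(255-247)/255 = 255 - 1176/255 ≈ 255 - 4.612 = 250.388 → 250
G: 255 - (255-159)×(255-149)/255 = 255 - 10176/255 ≈ 255 - 39.906 = 215.094 → 215
B: 255 - (255-199)×(255-127)/255 = 255 - 7168/255 ≈ 255 - 28.110 = 226.890 → 227
= RGB(250, 215, 227)


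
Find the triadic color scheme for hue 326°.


Triadic: equally spaced at 120° intervals
H1 = 326°
H2 = (326 + 120) mod 360 = 86°
H3 = (326 + 240) mod 360 = 206°
Triadic = 326°, 86°, 206°


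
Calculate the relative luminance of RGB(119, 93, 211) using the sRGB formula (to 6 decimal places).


Linearize each channel (sRGB transfer function): c = v/255; c_lin = c/12.92 if c ≤ 0.04045, else ((c+0.055)/1.055)^2.4
  R: 119/255 ≈ 0.466667 > 0.04045 → ((0.466667+0.055)/1.055)^2.4 ≈ 0.184475
  G: 93/255 ≈ 0.364706 > 0.04045 → ((0.364706+0.055)/1.055)^2.4 ≈ 0.109462
  B: 211/255 ≈ 0.827451 > 0.04045 → ((0.827451+0.055)/1.055)^2.4 ≈ 0.651406
R_lin = 0.184475, G_lin = 0.109462, B_lin = 0.651406
L = 0.2126×R + 0.7152×G + 0.0722×B
L = 0.2126×0.184475 + 0.7152×0.109462 + 0.0722×0.651406
L ≈ 0.164538


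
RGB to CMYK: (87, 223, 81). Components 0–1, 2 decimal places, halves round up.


R'=87/255≈0.3412, G'=223/255≈0.8745, B'=81/255≈0.3176
K = 1 - max(R',G',B') = 1 - 223/255 = 32/255 = 0.12549… → 0.13
(1-R'-K)/(1-K) simplifies to (max-R)/max with max = 223:
C = (223-87)/223 = 136/223 = 0.60986… → 0.61
M = (223-223)/223 = 0/223 = 0 → 0.00
Y = (223-81)/223 = 142/223 = 0.63677… → 0.64
= CMYK(0.61, 0.00, 0.64, 0.13)


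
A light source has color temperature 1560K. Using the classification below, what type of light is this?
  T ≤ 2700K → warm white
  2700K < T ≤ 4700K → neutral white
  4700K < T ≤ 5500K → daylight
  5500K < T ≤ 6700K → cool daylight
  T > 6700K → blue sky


Temperature: 1560K
1560K ≤ 2700K → warm white
Classification: warm white


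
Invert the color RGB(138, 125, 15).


Invert: (255-R, 255-G, 255-B)
R: 255-138 = 117
G: 255-125 = 130
B: 255-15 = 240
= RGB(117, 130, 240)


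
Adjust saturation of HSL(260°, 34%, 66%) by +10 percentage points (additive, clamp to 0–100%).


Original S = 34%
Adjustment = +10 percentage points
New S = 34 + (10) = 44
Clamp to [0, 100] → 44
= HSL(260°, 44%, 66%)


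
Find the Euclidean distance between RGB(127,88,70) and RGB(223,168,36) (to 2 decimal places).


d = √[(R₁-R₂)² + (G₁-G₂)² + (B₁-B₂)²]
d = √[(127-223)² + (88-168)² + (70-36)²]
d = √[9216 + 6400 + 1156]
d = √16772
d ≈ 129.51


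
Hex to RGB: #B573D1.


B5 → 181 (R)
73 → 115 (G)
D1 → 209 (B)
= RGB(181, 115, 209)


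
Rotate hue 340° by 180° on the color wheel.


New hue = (H + rotation) mod 360
New hue = (340 + 180) mod 360
= 520 mod 360
= 160°


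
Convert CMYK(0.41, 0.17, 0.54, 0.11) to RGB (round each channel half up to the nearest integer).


R = 255 × (1-C) × (1-K) = 255 × 0.59 × 0.89 = 133.9005 → 134
G = 255 × (1-M) × (1-K) = 255 × 0.83 × 0.89 = 188.3685 → 188
B = 255 × (1-Y) × (1-K) = 255 × 0.46 × 0.89 = 104.397 → 104
= RGB(134, 188, 104)


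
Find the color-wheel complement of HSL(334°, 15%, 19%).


Complement = opposite side of color wheel = hue + 180°
H' = (334 + 180) mod 360 = 154°
S and L unchanged.
= HSL(154°, 15%, 19%)


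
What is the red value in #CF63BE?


Color: #CF63BE
R = CF = 207
G = 63 = 99
B = BE = 190
Red = 207


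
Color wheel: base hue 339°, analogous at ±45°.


Base hue: 339°
Left analog: (339 - 45) mod 360 = 294°
Right analog: (339 + 45) mod 360 = 24°
Analogous hues = 294° and 24°


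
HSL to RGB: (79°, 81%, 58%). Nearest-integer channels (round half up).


H=79°, S=0.81, L=0.58
C = (1-|2L-1|)×S = (1-|0.16|)×0.81 = 0.6804
H' = H/60 = 79/60 ≈ 1.3167; X = C×(1-|H' mod 2 - 1|) = 0.46494
m = L - C/2 = 0.58 - 0.3402 = 0.2398
Sector ⌊H'⌋ = 1 → (R',G',B') = (0.46494, 0.6804, 0.0)
RGB = ((R'+m)×255, (G'+m)×255, (B'+m)×255) = (179.7087, 234.651, 61.149)
Round half up → RGB(180, 235, 61)


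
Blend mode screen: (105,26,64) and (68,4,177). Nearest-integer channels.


Screen: C = 255 - (255-A)×(255-B)/255, rounded to nearest integer
R: 255 - (255-105)×(255-68)/255 = 255 - 28050/255 ≈ 255 - 110.000 = 145.000 → 145
G: 255 - (255-26)×(255-4)/255 = 255 - 57479/255 ≈ 255 - 225.408 = 29.592 → 30
B: 255 - (255-64)×(255-177)/255 = 255 - 14898/255 ≈ 255 - 58.424 = 196.576 → 197
= RGB(145, 30, 197)


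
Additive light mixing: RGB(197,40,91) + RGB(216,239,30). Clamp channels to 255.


Additive: each channel = min(255, C₁+C₂)
R: 197+216 = 413 → 255
G: 40+239 = 279 → 255
B: 91+30 = 121 → 121
= RGB(255, 255, 121)


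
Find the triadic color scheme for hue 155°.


Triadic: equally spaced at 120° intervals
H1 = 155°
H2 = (155 + 120) mod 360 = 275°
H3 = (155 + 240) mod 360 = 35°
Triadic = 155°, 275°, 35°


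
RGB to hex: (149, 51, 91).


R = 149 → 95 (hex)
G = 51 → 33 (hex)
B = 91 → 5B (hex)
Hex = #95335B


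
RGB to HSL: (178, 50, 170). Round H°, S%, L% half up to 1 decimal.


Normalize: R'=178/255≈0.6980, G'=50/255≈0.1961, B'=170/255≈0.6667
Max=178/255, Min=50/255, Δ=Max-Min=128/255
L = (Max+Min)/2 = (178+50)/510 = 228/510 = 0.44705… → L = 44.7%
L ≤ 0.5 → S = Δ/(Max+Min) = 128/(178+50) = 128/228 = 0.56140… → S = 56.1%
(the 1/255 factors cancel in S and H, so raw channel differences can be used)
Max is R' → H = 60 × (((G-B)/Δ) mod 6) = 60 × (((50-170)/128) mod 6)
  (-120)/128 = -0.9375; negative, so add 6 → 5.0625
  H = 60 × 5.0625 = 303.75° → H = 303.8°
= HSL(303.8°, 56.1%, 44.7%)


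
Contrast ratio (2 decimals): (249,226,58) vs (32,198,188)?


Linearize each sRGB channel c=v/255: c/12.92 if c ≤ 0.04045 else ((c+0.055)/1.055)^2.4
L = 0.2126×R_lin + 0.7152×G_lin + 0.0722×B_lin
Color 1 (249,226,58):
  R=249: 249/255≈0.9765 > 0.04045 → ((0.9765+0.055)/1.055)^2.4 ≈ 0.94731
  G=226: 226/255≈0.8863 > 0.04045 → ((0.8863+0.055)/1.055)^2.4 ≈ 0.76052
  B=58: 58/255≈0.2275 > 0.04045 → ((0.2275+0.055)/1.055)^2.4 ≈ 0.04231
  L1 = 0.2126×0.94731 + 0.7152×0.76052 + 0.0722×0.04231 ≈ 0.74838
Color 2 (32,198,188):
  R=32: 32/255≈0.1255 > 0.04045 → ((0.1255+0.055)/1.055)^2.4 ≈ 0.01444
  G=198: 198/255≈0.7765 > 0.04045 → ((0.7765+0.055)/1.055)^2.4 ≈ 0.56471
  B=188: 188/255≈0.7373 > 0.04045 → ((0.7373+0.055)/1.055)^2.4 ≈ 0.50289
  L2 = 0.2126×0.01444 + 0.7152×0.56471 + 0.0722×0.50289 ≈ 0.44326
Lighter = 0.74838, Darker = 0.44326
Ratio = (L_lighter + 0.05) / (L_darker + 0.05)
Ratio = (0.74838 + 0.05) / (0.44326 + 0.05) = 0.79838 / 0.49326 ≈ 1.6186
Ratio ≈ 1.62:1


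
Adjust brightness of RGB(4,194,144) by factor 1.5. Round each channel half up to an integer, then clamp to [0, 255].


Multiply each channel by 1.5, round half up, clamp to [0, 255]
R: 4×1.5 = 6
G: 194×1.5 = 291 → clamp → 255
B: 144×1.5 = 216
= RGB(6, 255, 216)


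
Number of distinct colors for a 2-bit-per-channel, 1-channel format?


Total bits = 2 bits/channel × 1 channels = 2 bits
Distinct colors = 2^2
= 4 colors


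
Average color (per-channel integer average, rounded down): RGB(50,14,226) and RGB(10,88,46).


Midpoint: each channel = ⌊(C₁+C₂)/2⌋
R: ⌊(50+10)/2⌋ = 30
G: ⌊(14+88)/2⌋ = 51
B: ⌊(226+46)/2⌋ = 136
= RGB(30, 51, 136)


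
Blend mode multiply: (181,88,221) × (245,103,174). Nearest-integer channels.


Multiply: C = A×B/255, rounded to nearest integer
R: 181×245/255 = 44345/255 ≈ 173.902 → 174
G: 88×103/255 = 9064/255 ≈ 35.545 → 36
B: 221×174/255 = 38454/255 ≈ 150.800 → 151
= RGB(174, 36, 151)


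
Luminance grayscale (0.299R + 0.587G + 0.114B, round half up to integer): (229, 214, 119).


Gray = 0.299×R + 0.587×G + 0.114×B
Gray = 0.299×229 + 0.587×214 + 0.114×119
Gray = 68.471 + 125.618 + 13.566
Gray = 207.655 → round half up → 208
Gray = 208


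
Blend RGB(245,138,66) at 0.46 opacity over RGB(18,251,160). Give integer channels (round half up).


C = α×F + (1-α)×B, with 1-α = 0.54
R: 0.46×245 + 0.54×18 = 112.70 + 9.72 = 122.42 → 122
G: 0.46×138 + 0.54×251 = 63.48 + 135.54 = 199.02 → 199
B: 0.46×66 + 0.54×160 = 30.36 + 86.40 = 116.76 → 117
= RGB(122, 199, 117)


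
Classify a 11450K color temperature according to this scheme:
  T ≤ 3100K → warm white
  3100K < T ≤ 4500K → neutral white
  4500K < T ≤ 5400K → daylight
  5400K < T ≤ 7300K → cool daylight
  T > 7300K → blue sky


Temperature: 11450K
11450K > 7300K → blue sky
Classification: blue sky


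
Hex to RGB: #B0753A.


B0 → 176 (R)
75 → 117 (G)
3A → 58 (B)
= RGB(176, 117, 58)


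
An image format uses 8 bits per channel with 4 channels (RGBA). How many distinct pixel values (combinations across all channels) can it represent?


Total bits = 8 bits/channel × 4 channels = 32 bits
Distinct pixel values = 2^32
= 4,294,967,296 pixel values


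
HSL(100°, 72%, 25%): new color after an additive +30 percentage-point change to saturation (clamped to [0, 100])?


Original S = 72%
Adjustment = +30 percentage points
New S = 72 + (30) = 102
Clamp to [0, 100] → 100
= HSL(100°, 100%, 25%)


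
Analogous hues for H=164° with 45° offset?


Base hue: 164°
Left analog: (164 - 45) mod 360 = 119°
Right analog: (164 + 45) mod 360 = 209°
Analogous hues = 119° and 209°


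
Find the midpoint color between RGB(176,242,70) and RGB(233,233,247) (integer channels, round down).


Midpoint: each channel = ⌊(C₁+C₂)/2⌋
R: ⌊(176+233)/2⌋ = 204
G: ⌊(242+233)/2⌋ = 237
B: ⌊(70+247)/2⌋ = 158
= RGB(204, 237, 158)


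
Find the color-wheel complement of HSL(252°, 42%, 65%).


Complement = opposite side of color wheel = hue + 180°
H' = (252 + 180) mod 360 = 72°
S and L unchanged.
= HSL(72°, 42%, 65%)


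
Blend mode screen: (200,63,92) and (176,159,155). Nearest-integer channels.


Screen: C = 255 - (255-A)×(255-B)/255, rounded to nearest integer
R: 255 - (255-200)×(255-176)/255 = 255 - 4345/255 ≈ 255 - 17.039 = 237.961 → 238
G: 255 - (255-63)×(255-159)/255 = 255 - 18432/255 ≈ 255 - 72.282 = 182.718 → 183
B: 255 - (255-92)×(255-155)/255 = 255 - 16300/255 ≈ 255 - 63.922 = 191.078 → 191
= RGB(238, 183, 191)


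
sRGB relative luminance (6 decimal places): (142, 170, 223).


Linearize each channel (sRGB transfer function): c = v/255; c_lin = c/12.92 if c ≤ 0.04045, else ((c+0.055)/1.055)^2.4
  R: 142/255 ≈ 0.556863 > 0.04045 → ((0.556863+0.055)/1.055)^2.4 ≈ 0.270498
  G: 170/255 ≈ 0.666667 > 0.04045 → ((0.666667+0.055)/1.055)^2.4 ≈ 0.401978
  B: 223/255 ≈ 0.874510 > 0.04045 → ((0.874510+0.055)/1.055)^2.4 ≈ 0.737910
R_lin = 0.270498, G_lin = 0.401978, B_lin = 0.737910
L = 0.2126×R + 0.7152×G + 0.0722×B
L = 0.2126×0.270498 + 0.7152×0.401978 + 0.0722×0.737910
L ≈ 0.398279


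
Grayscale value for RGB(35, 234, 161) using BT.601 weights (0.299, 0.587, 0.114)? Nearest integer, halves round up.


Gray = 0.299×R + 0.587×G + 0.114×B
Gray = 0.299×35 + 0.587×234 + 0.114×161
Gray = 10.465 + 137.358 + 18.354
Gray = 166.177 → round half up → 166
Gray = 166


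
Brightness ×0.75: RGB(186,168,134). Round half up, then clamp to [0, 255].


Multiply each channel by 0.75, round half up, clamp to [0, 255]
R: 186×0.75 = 139.5 → round → 140
G: 168×0.75 = 126
B: 134×0.75 = 100.5 → round → 101
= RGB(140, 126, 101)


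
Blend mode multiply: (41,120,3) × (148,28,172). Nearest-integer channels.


Multiply: C = A×B/255, rounded to nearest integer
R: 41×148/255 = 6068/255 ≈ 23.796 → 24
G: 120×28/255 = 3360/255 ≈ 13.176 → 13
B: 3×172/255 = 516/255 ≈ 2.024 → 2
= RGB(24, 13, 2)


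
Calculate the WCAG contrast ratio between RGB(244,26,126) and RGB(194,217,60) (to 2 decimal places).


Linearize each sRGB channel c=v/255: c/12.92 if c ≤ 0.04045 else ((c+0.055)/1.055)^2.4
L = 0.2126×R_lin + 0.7152×G_lin + 0.0722×B_lin
Color 1 (244,26,126):
  R=244: 244/255≈0.9569 > 0.04045 → ((0.9569+0.055)/1.055)^2.4 ≈ 0.90466
  G=26: 26/255≈0.1020 > 0.04045 → ((0.1020+0.055)/1.055)^2.4 ≈ 0.01033
  B=126: 126/255≈0.4941 > 0.04045 → ((0.4941+0.055)/1.055)^2.4 ≈ 0.20864
  L1 = 0.2126×0.90466 + 0.7152×0.01033 + 0.0722×0.20864 ≈ 0.21478
Color 2 (194,217,60):
  R=194: 194/255≈0.7608 > 0.04045 → ((0.7608+0.055)/1.055)^2.4 ≈ 0.53948
  G=217: 217/255≈0.8510 > 0.04045 → ((0.8510+0.055)/1.055)^2.4 ≈ 0.69387
  B=60: 60/255≈0.2353 > 0.04045 → ((0.2353+0.055)/1.055)^2.4 ≈ 0.04519
  L2 = 0.2126×0.53948 + 0.7152×0.69387 + 0.0722×0.04519 ≈ 0.61421
Lighter = 0.61421, Darker = 0.21478
Ratio = (L_lighter + 0.05) / (L_darker + 0.05)
Ratio = (0.61421 + 0.05) / (0.21478 + 0.05) = 0.66421 / 0.26478 ≈ 2.5085
Ratio ≈ 2.51:1


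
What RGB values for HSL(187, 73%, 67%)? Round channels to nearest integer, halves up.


H=187°, S=0.73, L=0.67
C = (1-|2L-1|)×S = (1-|0.34|)×0.73 = 0.4818
H' = H/60 = 187/60 ≈ 3.1167; X = C×(1-|H' mod 2 - 1|) = 0.42559
m = L - C/2 = 0.67 - 0.2409 = 0.4291
Sector ⌊H'⌋ = 3 → (R',G',B') = (0.0, 0.42559, 0.4818)
RGB = ((R'+m)×255, (G'+m)×255, (B'+m)×255) = (109.4205, 217.94595, 232.2795)
Round half up → RGB(109, 218, 232)


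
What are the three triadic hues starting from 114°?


Triadic: equally spaced at 120° intervals
H1 = 114°
H2 = (114 + 120) mod 360 = 234°
H3 = (114 + 240) mod 360 = 354°
Triadic = 114°, 234°, 354°


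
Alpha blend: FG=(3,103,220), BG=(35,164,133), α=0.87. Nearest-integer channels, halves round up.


C = α×F + (1-α)×B, with 1-α = 0.13
R: 0.87×3 + 0.13×35 = 2.61 + 4.55 = 7.16 → 7
G: 0.87×103 + 0.13×164 = 89.61 + 21.32 = 110.93 → 111
B: 0.87×220 + 0.13×133 = 191.40 + 17.29 = 208.69 → 209
= RGB(7, 111, 209)


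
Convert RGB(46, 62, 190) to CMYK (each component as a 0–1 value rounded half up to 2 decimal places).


R'=46/255≈0.1804, G'=62/255≈0.2431, B'=190/255≈0.7451
K = 1 - max(R',G',B') = 1 - 190/255 = 65/255 = 0.25490… → 0.25
(1-R'-K)/(1-K) simplifies to (max-R)/max with max = 190:
C = (190-46)/190 = 144/190 = 0.75789… → 0.76
M = (190-62)/190 = 128/190 = 0.67368… → 0.67
Y = (190-190)/190 = 0/190 = 0 → 0.00
= CMYK(0.76, 0.67, 0.00, 0.25)


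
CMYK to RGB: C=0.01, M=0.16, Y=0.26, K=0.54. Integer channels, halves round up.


R = 255 × (1-C) × (1-K) = 255 × 0.99 × 0.46 = 116.127 → 116
G = 255 × (1-M) × (1-K) = 255 × 0.84 × 0.46 = 98.532 → 99
B = 255 × (1-Y) × (1-K) = 255 × 0.74 × 0.46 = 86.802 → 87
= RGB(116, 99, 87)


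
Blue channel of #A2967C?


Color: #A2967C
R = A2 = 162
G = 96 = 150
B = 7C = 124
Blue = 124


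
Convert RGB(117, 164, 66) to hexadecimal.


R = 117 → 75 (hex)
G = 164 → A4 (hex)
B = 66 → 42 (hex)
Hex = #75A442


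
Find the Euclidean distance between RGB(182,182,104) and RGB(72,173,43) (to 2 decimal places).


d = √[(R₁-R₂)² + (G₁-G₂)² + (B₁-B₂)²]
d = √[(182-72)² + (182-173)² + (104-43)²]
d = √[12100 + 81 + 3721]
d = √15902
d ≈ 126.10


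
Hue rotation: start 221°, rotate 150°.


New hue = (H + rotation) mod 360
New hue = (221 + 150) mod 360
= 371 mod 360
= 11°


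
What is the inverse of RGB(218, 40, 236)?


Invert: (255-R, 255-G, 255-B)
R: 255-218 = 37
G: 255-40 = 215
B: 255-236 = 19
= RGB(37, 215, 19)


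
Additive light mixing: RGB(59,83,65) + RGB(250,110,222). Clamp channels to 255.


Additive: each channel = min(255, C₁+C₂)
R: 59+250 = 309 → 255
G: 83+110 = 193 → 193
B: 65+222 = 287 → 255
= RGB(255, 193, 255)


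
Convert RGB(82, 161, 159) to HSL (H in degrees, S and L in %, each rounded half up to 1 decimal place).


Normalize: R'=82/255≈0.3216, G'=161/255≈0.6314, B'=159/255≈0.6235
Max=161/255, Min=82/255, Δ=Max-Min=79/255
L = (Max+Min)/2 = (161+82)/510 = 243/510 = 0.47647… → L = 47.6%
L ≤ 0.5 → S = Δ/(Max+Min) = 79/(161+82) = 79/243 = 0.32510… → S = 32.5%
(the 1/255 factors cancel in S and H, so raw channel differences can be used)
Max is G' → H = 60 × ((B-R)/Δ + 2) = 60 × ((159-82)/79 + 2)
  77/79 + 2 = 0.9746… + 2 = 2.9746…
  H = 60 × 2.9746… = 178.481…° → H = 178.5°
= HSL(178.5°, 32.5%, 47.6%)
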